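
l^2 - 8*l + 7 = (l - 7)*(l - 1)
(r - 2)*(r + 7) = r^2 + 5*r - 14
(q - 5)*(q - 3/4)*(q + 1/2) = q^3 - 21*q^2/4 + 7*q/8 + 15/8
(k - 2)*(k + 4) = k^2 + 2*k - 8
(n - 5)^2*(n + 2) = n^3 - 8*n^2 + 5*n + 50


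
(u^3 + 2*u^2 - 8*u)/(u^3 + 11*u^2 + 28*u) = (u - 2)/(u + 7)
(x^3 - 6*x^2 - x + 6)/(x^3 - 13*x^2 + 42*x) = (x^2 - 1)/(x*(x - 7))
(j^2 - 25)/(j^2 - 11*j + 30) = (j + 5)/(j - 6)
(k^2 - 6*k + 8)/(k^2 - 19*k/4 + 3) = 4*(k - 2)/(4*k - 3)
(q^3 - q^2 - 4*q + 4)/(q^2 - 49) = (q^3 - q^2 - 4*q + 4)/(q^2 - 49)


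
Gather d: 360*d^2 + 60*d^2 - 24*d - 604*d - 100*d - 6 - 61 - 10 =420*d^2 - 728*d - 77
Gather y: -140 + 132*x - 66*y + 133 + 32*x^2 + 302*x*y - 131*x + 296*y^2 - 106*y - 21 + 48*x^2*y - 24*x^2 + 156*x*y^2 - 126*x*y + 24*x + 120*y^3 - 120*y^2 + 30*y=8*x^2 + 25*x + 120*y^3 + y^2*(156*x + 176) + y*(48*x^2 + 176*x - 142) - 28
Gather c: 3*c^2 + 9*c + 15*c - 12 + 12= 3*c^2 + 24*c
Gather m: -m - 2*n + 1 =-m - 2*n + 1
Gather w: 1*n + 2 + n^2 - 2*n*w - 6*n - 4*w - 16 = n^2 - 5*n + w*(-2*n - 4) - 14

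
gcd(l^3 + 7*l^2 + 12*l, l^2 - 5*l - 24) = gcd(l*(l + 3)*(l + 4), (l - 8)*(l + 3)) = l + 3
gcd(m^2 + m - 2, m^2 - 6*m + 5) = m - 1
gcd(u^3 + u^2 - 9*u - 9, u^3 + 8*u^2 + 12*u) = 1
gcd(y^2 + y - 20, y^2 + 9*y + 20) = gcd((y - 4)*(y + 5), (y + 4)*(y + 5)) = y + 5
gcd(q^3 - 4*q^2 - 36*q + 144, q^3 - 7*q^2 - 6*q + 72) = q^2 - 10*q + 24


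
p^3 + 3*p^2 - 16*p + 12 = (p - 2)*(p - 1)*(p + 6)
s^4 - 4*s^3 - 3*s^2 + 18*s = s*(s - 3)^2*(s + 2)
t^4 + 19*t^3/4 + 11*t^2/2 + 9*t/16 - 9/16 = (t - 1/4)*(t + 1/2)*(t + 3/2)*(t + 3)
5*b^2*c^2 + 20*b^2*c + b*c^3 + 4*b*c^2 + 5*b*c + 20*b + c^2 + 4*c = (5*b + c)*(c + 4)*(b*c + 1)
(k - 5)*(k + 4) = k^2 - k - 20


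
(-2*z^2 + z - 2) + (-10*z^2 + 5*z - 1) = -12*z^2 + 6*z - 3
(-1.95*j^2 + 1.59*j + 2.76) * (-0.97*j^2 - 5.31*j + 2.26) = 1.8915*j^4 + 8.8122*j^3 - 15.5271*j^2 - 11.0622*j + 6.2376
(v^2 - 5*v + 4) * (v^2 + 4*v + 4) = v^4 - v^3 - 12*v^2 - 4*v + 16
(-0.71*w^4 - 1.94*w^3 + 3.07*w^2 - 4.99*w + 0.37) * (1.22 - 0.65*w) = 0.4615*w^5 + 0.3948*w^4 - 4.3623*w^3 + 6.9889*w^2 - 6.3283*w + 0.4514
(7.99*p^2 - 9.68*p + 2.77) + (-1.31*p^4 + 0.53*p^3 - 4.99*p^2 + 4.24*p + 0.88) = -1.31*p^4 + 0.53*p^3 + 3.0*p^2 - 5.44*p + 3.65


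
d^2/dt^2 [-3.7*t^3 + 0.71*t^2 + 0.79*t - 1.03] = 1.42 - 22.2*t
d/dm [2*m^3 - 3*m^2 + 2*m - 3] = 6*m^2 - 6*m + 2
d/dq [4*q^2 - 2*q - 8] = 8*q - 2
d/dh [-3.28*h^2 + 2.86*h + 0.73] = 2.86 - 6.56*h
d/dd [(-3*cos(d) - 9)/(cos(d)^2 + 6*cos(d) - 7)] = 3*(sin(d)^2 - 6*cos(d) - 26)*sin(d)/(cos(d)^2 + 6*cos(d) - 7)^2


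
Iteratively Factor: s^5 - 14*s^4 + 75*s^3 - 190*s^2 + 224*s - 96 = (s - 4)*(s^4 - 10*s^3 + 35*s^2 - 50*s + 24) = (s - 4)^2*(s^3 - 6*s^2 + 11*s - 6) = (s - 4)^2*(s - 3)*(s^2 - 3*s + 2) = (s - 4)^2*(s - 3)*(s - 2)*(s - 1)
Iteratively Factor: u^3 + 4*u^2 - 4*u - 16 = (u - 2)*(u^2 + 6*u + 8) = (u - 2)*(u + 2)*(u + 4)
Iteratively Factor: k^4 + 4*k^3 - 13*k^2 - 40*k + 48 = (k + 4)*(k^3 - 13*k + 12) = (k - 1)*(k + 4)*(k^2 + k - 12) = (k - 3)*(k - 1)*(k + 4)*(k + 4)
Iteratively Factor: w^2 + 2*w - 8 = (w + 4)*(w - 2)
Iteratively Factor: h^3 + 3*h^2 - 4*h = (h)*(h^2 + 3*h - 4) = h*(h - 1)*(h + 4)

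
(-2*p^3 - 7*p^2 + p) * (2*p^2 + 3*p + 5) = -4*p^5 - 20*p^4 - 29*p^3 - 32*p^2 + 5*p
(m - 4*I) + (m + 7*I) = 2*m + 3*I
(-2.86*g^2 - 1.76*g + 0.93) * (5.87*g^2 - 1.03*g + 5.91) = -16.7882*g^4 - 7.3854*g^3 - 9.6307*g^2 - 11.3595*g + 5.4963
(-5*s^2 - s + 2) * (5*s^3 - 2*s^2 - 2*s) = -25*s^5 + 5*s^4 + 22*s^3 - 2*s^2 - 4*s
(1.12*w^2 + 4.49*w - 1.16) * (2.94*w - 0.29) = 3.2928*w^3 + 12.8758*w^2 - 4.7125*w + 0.3364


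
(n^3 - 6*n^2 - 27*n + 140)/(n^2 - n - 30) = (n^2 - 11*n + 28)/(n - 6)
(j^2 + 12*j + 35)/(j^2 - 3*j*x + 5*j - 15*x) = (-j - 7)/(-j + 3*x)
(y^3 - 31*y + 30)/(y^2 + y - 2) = (y^2 + y - 30)/(y + 2)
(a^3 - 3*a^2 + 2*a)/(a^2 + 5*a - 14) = a*(a - 1)/(a + 7)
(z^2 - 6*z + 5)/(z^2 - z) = (z - 5)/z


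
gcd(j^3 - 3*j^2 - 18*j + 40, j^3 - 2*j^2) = j - 2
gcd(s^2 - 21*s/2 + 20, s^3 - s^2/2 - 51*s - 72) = s - 8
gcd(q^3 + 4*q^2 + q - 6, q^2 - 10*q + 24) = 1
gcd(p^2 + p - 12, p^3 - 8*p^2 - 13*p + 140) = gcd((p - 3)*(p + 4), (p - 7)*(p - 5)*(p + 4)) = p + 4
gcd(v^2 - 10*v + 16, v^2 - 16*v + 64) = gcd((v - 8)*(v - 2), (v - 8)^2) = v - 8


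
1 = 1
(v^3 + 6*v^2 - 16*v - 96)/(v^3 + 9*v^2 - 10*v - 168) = (v + 4)/(v + 7)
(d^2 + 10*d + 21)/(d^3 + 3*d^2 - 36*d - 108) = (d + 7)/(d^2 - 36)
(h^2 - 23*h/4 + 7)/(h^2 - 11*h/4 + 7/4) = (h - 4)/(h - 1)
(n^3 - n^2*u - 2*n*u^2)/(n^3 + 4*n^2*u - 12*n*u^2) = (n + u)/(n + 6*u)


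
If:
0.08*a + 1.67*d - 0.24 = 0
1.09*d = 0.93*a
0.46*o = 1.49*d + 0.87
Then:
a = 0.16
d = 0.14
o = 2.33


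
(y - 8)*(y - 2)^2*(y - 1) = y^4 - 13*y^3 + 48*y^2 - 68*y + 32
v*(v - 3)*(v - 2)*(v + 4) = v^4 - v^3 - 14*v^2 + 24*v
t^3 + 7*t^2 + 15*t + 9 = (t + 1)*(t + 3)^2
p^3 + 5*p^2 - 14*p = p*(p - 2)*(p + 7)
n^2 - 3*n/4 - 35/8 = (n - 5/2)*(n + 7/4)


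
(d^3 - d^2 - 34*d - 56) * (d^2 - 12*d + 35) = d^5 - 13*d^4 + 13*d^3 + 317*d^2 - 518*d - 1960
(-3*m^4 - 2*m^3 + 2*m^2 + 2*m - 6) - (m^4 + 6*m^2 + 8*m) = -4*m^4 - 2*m^3 - 4*m^2 - 6*m - 6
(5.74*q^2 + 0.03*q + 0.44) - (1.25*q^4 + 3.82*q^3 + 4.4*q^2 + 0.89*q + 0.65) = -1.25*q^4 - 3.82*q^3 + 1.34*q^2 - 0.86*q - 0.21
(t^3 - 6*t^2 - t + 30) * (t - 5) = t^4 - 11*t^3 + 29*t^2 + 35*t - 150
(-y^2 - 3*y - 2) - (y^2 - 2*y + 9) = -2*y^2 - y - 11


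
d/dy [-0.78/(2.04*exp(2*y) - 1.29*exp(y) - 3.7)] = (3.1824*exp(y) - 1.0062)*exp(y)/(-2.04*exp(2*y) + 1.29*exp(y) + 3.7)^2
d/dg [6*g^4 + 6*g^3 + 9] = g^2*(24*g + 18)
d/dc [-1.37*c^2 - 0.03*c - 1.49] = -2.74*c - 0.03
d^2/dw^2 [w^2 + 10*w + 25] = 2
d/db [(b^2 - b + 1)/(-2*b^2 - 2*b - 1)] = (-4*b^2 + 2*b + 3)/(4*b^4 + 8*b^3 + 8*b^2 + 4*b + 1)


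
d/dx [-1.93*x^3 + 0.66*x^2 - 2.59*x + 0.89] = -5.79*x^2 + 1.32*x - 2.59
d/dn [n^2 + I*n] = 2*n + I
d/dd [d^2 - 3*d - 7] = 2*d - 3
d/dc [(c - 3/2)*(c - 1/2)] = 2*c - 2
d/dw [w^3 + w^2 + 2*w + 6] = 3*w^2 + 2*w + 2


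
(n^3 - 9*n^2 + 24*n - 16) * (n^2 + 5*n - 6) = n^5 - 4*n^4 - 27*n^3 + 158*n^2 - 224*n + 96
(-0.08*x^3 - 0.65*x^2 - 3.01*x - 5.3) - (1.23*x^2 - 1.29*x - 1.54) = -0.08*x^3 - 1.88*x^2 - 1.72*x - 3.76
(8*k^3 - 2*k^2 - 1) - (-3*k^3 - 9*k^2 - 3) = 11*k^3 + 7*k^2 + 2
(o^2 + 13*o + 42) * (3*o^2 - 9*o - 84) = 3*o^4 + 30*o^3 - 75*o^2 - 1470*o - 3528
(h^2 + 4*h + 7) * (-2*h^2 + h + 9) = -2*h^4 - 7*h^3 - h^2 + 43*h + 63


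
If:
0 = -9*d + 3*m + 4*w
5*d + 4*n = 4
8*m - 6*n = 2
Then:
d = 64*w/189 + 16/63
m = 16/21 - 20*w/63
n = 43/63 - 80*w/189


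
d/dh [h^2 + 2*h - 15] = 2*h + 2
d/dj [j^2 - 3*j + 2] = 2*j - 3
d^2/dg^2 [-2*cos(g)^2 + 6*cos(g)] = -6*cos(g) + 4*cos(2*g)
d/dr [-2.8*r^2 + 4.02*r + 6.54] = 4.02 - 5.6*r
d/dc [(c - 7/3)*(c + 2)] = 2*c - 1/3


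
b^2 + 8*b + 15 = (b + 3)*(b + 5)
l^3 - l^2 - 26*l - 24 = (l - 6)*(l + 1)*(l + 4)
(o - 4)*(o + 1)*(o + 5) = o^3 + 2*o^2 - 19*o - 20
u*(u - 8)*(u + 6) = u^3 - 2*u^2 - 48*u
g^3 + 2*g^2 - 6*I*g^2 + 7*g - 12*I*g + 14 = (g + 2)*(g - 7*I)*(g + I)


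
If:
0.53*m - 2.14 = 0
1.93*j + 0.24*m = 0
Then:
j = -0.50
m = 4.04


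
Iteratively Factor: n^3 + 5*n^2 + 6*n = (n)*(n^2 + 5*n + 6) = n*(n + 2)*(n + 3)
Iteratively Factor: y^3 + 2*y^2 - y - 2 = (y + 2)*(y^2 - 1) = (y + 1)*(y + 2)*(y - 1)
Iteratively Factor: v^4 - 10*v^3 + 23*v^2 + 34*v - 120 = (v - 5)*(v^3 - 5*v^2 - 2*v + 24) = (v - 5)*(v - 4)*(v^2 - v - 6) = (v - 5)*(v - 4)*(v + 2)*(v - 3)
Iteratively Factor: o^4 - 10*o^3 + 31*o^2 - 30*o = (o - 3)*(o^3 - 7*o^2 + 10*o) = (o - 3)*(o - 2)*(o^2 - 5*o) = (o - 5)*(o - 3)*(o - 2)*(o)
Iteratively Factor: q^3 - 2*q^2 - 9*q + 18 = (q - 2)*(q^2 - 9) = (q - 2)*(q + 3)*(q - 3)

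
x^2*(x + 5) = x^3 + 5*x^2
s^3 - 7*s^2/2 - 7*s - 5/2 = (s - 5)*(s + 1/2)*(s + 1)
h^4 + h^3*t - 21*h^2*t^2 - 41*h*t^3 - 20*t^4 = (h - 5*t)*(h + t)^2*(h + 4*t)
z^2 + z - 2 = (z - 1)*(z + 2)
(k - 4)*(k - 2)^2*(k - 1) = k^4 - 9*k^3 + 28*k^2 - 36*k + 16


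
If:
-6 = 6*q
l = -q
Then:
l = 1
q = -1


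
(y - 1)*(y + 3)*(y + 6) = y^3 + 8*y^2 + 9*y - 18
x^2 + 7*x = x*(x + 7)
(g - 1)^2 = g^2 - 2*g + 1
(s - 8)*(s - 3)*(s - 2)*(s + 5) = s^4 - 8*s^3 - 19*s^2 + 182*s - 240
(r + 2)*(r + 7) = r^2 + 9*r + 14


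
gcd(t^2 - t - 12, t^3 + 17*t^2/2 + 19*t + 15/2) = t + 3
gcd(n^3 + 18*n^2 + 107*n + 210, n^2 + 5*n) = n + 5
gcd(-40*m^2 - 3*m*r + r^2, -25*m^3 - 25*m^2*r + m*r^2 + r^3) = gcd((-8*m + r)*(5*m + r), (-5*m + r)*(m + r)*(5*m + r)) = 5*m + r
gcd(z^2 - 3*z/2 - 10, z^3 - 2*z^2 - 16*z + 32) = z - 4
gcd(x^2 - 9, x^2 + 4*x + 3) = x + 3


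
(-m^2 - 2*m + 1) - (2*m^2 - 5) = -3*m^2 - 2*m + 6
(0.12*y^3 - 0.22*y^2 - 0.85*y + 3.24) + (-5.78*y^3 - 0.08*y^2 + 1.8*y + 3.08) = -5.66*y^3 - 0.3*y^2 + 0.95*y + 6.32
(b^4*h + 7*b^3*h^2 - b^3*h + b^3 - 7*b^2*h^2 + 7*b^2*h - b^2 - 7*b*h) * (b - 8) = b^5*h + 7*b^4*h^2 - 9*b^4*h + b^4 - 63*b^3*h^2 + 15*b^3*h - 9*b^3 + 56*b^2*h^2 - 63*b^2*h + 8*b^2 + 56*b*h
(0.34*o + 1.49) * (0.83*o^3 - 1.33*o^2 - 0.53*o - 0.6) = 0.2822*o^4 + 0.7845*o^3 - 2.1619*o^2 - 0.9937*o - 0.894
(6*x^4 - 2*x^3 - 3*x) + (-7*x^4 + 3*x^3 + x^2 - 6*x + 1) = -x^4 + x^3 + x^2 - 9*x + 1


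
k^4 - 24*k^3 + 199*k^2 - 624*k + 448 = (k - 8)^2*(k - 7)*(k - 1)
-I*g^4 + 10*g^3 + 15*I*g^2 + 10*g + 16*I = (g - I)*(g + 2*I)*(g + 8*I)*(-I*g + 1)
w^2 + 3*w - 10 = (w - 2)*(w + 5)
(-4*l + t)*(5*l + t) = -20*l^2 + l*t + t^2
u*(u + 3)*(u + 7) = u^3 + 10*u^2 + 21*u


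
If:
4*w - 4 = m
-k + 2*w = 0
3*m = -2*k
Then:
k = 3/2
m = -1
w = 3/4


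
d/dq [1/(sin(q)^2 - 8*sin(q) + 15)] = 2*(4 - sin(q))*cos(q)/(sin(q)^2 - 8*sin(q) + 15)^2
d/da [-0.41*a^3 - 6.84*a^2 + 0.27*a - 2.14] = -1.23*a^2 - 13.68*a + 0.27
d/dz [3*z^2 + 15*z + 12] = 6*z + 15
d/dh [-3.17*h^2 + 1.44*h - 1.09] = 1.44 - 6.34*h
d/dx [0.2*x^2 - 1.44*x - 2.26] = 0.4*x - 1.44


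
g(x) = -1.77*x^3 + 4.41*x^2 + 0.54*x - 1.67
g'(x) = -5.31*x^2 + 8.82*x + 0.54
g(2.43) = 0.29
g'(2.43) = -9.38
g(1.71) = 3.30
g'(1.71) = 0.10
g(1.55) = 3.17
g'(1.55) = 1.45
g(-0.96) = 3.44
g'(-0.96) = -12.82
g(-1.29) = 8.77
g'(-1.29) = -19.67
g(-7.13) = 860.24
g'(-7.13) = -332.29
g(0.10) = -1.57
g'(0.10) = 1.37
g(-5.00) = 327.13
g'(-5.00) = -176.31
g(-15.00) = 6956.23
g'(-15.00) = -1326.51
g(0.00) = -1.67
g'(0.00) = 0.54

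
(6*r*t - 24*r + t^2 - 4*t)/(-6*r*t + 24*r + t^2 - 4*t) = (-6*r - t)/(6*r - t)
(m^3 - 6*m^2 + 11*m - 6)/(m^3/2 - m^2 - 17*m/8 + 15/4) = 8*(m^3 - 6*m^2 + 11*m - 6)/(4*m^3 - 8*m^2 - 17*m + 30)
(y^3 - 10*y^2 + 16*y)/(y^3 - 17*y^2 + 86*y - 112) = y/(y - 7)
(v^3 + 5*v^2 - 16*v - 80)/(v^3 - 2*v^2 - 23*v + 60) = (v + 4)/(v - 3)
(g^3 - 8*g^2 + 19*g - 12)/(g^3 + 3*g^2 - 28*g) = (g^2 - 4*g + 3)/(g*(g + 7))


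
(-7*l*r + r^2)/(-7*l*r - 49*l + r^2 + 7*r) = r/(r + 7)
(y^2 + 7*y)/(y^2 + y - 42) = y/(y - 6)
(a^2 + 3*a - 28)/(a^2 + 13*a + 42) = (a - 4)/(a + 6)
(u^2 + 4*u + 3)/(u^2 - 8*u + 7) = (u^2 + 4*u + 3)/(u^2 - 8*u + 7)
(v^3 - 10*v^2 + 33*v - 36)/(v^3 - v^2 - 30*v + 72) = (v - 3)/(v + 6)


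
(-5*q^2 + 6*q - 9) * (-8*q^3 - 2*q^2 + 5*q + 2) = 40*q^5 - 38*q^4 + 35*q^3 + 38*q^2 - 33*q - 18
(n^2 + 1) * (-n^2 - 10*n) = -n^4 - 10*n^3 - n^2 - 10*n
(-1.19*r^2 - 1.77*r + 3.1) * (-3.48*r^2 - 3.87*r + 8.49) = 4.1412*r^4 + 10.7649*r^3 - 14.0412*r^2 - 27.0243*r + 26.319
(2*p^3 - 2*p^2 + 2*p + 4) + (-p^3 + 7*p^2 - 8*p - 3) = p^3 + 5*p^2 - 6*p + 1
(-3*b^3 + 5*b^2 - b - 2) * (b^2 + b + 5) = -3*b^5 + 2*b^4 - 11*b^3 + 22*b^2 - 7*b - 10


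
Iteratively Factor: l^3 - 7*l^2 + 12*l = (l - 3)*(l^2 - 4*l) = (l - 4)*(l - 3)*(l)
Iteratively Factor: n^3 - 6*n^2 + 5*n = (n - 5)*(n^2 - n) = n*(n - 5)*(n - 1)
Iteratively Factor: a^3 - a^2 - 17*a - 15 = (a + 1)*(a^2 - 2*a - 15) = (a - 5)*(a + 1)*(a + 3)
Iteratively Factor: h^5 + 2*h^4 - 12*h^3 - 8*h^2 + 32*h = (h)*(h^4 + 2*h^3 - 12*h^2 - 8*h + 32) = h*(h + 4)*(h^3 - 2*h^2 - 4*h + 8) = h*(h + 2)*(h + 4)*(h^2 - 4*h + 4) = h*(h - 2)*(h + 2)*(h + 4)*(h - 2)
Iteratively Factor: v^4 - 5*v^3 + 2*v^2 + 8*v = (v - 2)*(v^3 - 3*v^2 - 4*v) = v*(v - 2)*(v^2 - 3*v - 4) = v*(v - 4)*(v - 2)*(v + 1)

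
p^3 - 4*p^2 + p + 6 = (p - 3)*(p - 2)*(p + 1)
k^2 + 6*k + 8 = (k + 2)*(k + 4)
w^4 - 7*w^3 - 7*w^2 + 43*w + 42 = (w - 7)*(w - 3)*(w + 1)*(w + 2)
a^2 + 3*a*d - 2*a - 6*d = (a - 2)*(a + 3*d)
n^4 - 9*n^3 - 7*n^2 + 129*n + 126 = (n - 7)*(n - 6)*(n + 1)*(n + 3)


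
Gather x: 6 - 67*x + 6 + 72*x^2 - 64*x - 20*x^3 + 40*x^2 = -20*x^3 + 112*x^2 - 131*x + 12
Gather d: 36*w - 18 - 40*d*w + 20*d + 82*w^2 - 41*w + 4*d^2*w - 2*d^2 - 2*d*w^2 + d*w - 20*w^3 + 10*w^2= d^2*(4*w - 2) + d*(-2*w^2 - 39*w + 20) - 20*w^3 + 92*w^2 - 5*w - 18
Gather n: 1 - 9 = -8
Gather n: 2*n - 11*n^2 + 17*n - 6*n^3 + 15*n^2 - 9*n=-6*n^3 + 4*n^2 + 10*n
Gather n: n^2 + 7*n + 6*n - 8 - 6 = n^2 + 13*n - 14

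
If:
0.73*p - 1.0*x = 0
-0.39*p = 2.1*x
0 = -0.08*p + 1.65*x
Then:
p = 0.00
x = 0.00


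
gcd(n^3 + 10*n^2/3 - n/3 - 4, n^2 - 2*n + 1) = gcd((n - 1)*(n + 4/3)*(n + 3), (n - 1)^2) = n - 1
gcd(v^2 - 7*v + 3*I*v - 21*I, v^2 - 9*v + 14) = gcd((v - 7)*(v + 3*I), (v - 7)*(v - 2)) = v - 7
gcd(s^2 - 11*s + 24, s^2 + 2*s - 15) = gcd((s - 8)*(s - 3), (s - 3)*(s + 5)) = s - 3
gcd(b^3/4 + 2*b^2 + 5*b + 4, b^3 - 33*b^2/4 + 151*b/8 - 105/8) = 1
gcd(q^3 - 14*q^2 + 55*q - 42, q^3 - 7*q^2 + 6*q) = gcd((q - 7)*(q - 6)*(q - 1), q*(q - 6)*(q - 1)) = q^2 - 7*q + 6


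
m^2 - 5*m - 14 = (m - 7)*(m + 2)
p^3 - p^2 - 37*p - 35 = (p - 7)*(p + 1)*(p + 5)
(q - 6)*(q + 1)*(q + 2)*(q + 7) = q^4 + 4*q^3 - 37*q^2 - 124*q - 84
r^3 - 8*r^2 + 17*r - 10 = (r - 5)*(r - 2)*(r - 1)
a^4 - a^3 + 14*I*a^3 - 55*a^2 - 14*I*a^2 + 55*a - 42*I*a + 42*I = (a + 6*I)*(a + 7*I)*(-I*a + 1)*(I*a - I)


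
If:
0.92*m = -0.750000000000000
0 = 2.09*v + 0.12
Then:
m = -0.82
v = -0.06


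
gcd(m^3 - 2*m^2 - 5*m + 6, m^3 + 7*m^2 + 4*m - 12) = m^2 + m - 2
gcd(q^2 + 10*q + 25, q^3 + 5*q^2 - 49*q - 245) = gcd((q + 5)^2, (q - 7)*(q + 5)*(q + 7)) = q + 5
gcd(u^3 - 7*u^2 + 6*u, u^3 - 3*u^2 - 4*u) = u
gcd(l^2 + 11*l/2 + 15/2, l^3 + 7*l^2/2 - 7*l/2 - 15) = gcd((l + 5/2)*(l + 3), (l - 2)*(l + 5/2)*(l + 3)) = l^2 + 11*l/2 + 15/2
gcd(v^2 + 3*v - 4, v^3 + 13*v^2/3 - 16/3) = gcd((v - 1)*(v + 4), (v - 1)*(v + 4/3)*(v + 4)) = v^2 + 3*v - 4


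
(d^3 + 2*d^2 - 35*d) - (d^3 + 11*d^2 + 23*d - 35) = -9*d^2 - 58*d + 35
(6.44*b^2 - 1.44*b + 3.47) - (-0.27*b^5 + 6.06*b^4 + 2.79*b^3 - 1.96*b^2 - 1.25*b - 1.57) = 0.27*b^5 - 6.06*b^4 - 2.79*b^3 + 8.4*b^2 - 0.19*b + 5.04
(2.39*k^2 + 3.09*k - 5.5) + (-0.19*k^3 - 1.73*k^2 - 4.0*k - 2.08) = -0.19*k^3 + 0.66*k^2 - 0.91*k - 7.58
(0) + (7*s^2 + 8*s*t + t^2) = 7*s^2 + 8*s*t + t^2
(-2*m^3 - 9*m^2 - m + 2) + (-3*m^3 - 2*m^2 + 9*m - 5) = -5*m^3 - 11*m^2 + 8*m - 3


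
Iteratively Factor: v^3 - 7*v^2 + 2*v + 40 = (v - 5)*(v^2 - 2*v - 8) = (v - 5)*(v + 2)*(v - 4)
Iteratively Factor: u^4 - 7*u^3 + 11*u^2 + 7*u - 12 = (u - 4)*(u^3 - 3*u^2 - u + 3) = (u - 4)*(u + 1)*(u^2 - 4*u + 3) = (u - 4)*(u - 1)*(u + 1)*(u - 3)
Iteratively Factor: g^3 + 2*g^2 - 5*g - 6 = (g - 2)*(g^2 + 4*g + 3) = (g - 2)*(g + 1)*(g + 3)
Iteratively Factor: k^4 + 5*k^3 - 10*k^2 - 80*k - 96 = (k + 3)*(k^3 + 2*k^2 - 16*k - 32) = (k + 3)*(k + 4)*(k^2 - 2*k - 8) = (k + 2)*(k + 3)*(k + 4)*(k - 4)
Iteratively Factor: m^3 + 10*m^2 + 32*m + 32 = (m + 2)*(m^2 + 8*m + 16) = (m + 2)*(m + 4)*(m + 4)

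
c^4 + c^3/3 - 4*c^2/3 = c^2*(c - 1)*(c + 4/3)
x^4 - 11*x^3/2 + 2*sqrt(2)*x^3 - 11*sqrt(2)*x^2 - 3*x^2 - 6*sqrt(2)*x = x*(x - 6)*(x + 1/2)*(x + 2*sqrt(2))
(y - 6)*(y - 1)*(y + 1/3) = y^3 - 20*y^2/3 + 11*y/3 + 2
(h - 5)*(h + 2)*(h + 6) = h^3 + 3*h^2 - 28*h - 60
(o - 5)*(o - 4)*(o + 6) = o^3 - 3*o^2 - 34*o + 120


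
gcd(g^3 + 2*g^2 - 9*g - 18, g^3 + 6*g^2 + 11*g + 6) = g^2 + 5*g + 6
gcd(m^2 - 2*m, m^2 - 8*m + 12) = m - 2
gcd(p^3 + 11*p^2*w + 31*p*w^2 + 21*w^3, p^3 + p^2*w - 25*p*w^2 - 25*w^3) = p + w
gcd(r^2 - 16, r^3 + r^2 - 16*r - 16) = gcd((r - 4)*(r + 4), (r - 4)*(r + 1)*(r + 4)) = r^2 - 16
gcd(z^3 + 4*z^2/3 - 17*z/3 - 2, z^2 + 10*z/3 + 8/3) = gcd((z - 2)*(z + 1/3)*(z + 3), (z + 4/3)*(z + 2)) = 1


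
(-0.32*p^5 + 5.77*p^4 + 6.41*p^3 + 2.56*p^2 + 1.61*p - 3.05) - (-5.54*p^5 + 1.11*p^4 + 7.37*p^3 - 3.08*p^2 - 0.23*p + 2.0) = 5.22*p^5 + 4.66*p^4 - 0.96*p^3 + 5.64*p^2 + 1.84*p - 5.05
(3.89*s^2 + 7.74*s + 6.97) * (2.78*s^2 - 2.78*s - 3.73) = 10.8142*s^4 + 10.703*s^3 - 16.6503*s^2 - 48.2468*s - 25.9981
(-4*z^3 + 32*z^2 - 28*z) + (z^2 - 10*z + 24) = -4*z^3 + 33*z^2 - 38*z + 24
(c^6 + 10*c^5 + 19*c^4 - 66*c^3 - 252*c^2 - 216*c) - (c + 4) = c^6 + 10*c^5 + 19*c^4 - 66*c^3 - 252*c^2 - 217*c - 4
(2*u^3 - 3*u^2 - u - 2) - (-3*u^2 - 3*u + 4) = 2*u^3 + 2*u - 6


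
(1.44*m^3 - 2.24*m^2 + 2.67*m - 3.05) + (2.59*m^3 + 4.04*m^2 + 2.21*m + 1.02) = 4.03*m^3 + 1.8*m^2 + 4.88*m - 2.03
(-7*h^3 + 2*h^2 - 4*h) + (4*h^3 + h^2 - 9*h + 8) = -3*h^3 + 3*h^2 - 13*h + 8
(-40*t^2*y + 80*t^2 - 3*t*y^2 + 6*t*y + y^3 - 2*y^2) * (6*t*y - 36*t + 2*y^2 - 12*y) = -240*t^3*y^2 + 1920*t^3*y - 2880*t^3 - 98*t^2*y^3 + 784*t^2*y^2 - 1176*t^2*y + 2*y^5 - 16*y^4 + 24*y^3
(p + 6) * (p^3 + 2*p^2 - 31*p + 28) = p^4 + 8*p^3 - 19*p^2 - 158*p + 168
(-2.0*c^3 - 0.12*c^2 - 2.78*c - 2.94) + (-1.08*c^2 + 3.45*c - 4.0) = -2.0*c^3 - 1.2*c^2 + 0.67*c - 6.94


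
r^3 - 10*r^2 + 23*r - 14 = (r - 7)*(r - 2)*(r - 1)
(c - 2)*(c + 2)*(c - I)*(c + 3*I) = c^4 + 2*I*c^3 - c^2 - 8*I*c - 12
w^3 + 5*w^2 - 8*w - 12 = (w - 2)*(w + 1)*(w + 6)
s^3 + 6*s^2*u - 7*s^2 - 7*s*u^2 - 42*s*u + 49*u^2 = (s - 7)*(s - u)*(s + 7*u)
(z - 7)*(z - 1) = z^2 - 8*z + 7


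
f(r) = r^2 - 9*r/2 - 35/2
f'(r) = 2*r - 9/2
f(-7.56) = 73.67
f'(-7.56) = -19.62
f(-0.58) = -14.55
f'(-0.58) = -5.66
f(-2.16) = -3.11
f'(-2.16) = -8.82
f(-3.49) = 10.39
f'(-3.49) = -11.48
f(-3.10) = 6.06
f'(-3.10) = -10.70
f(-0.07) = -17.18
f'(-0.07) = -4.64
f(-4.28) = 20.08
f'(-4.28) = -13.06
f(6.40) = -5.34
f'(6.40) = 8.30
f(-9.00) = 104.00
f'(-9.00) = -22.50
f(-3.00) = 5.00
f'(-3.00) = -10.50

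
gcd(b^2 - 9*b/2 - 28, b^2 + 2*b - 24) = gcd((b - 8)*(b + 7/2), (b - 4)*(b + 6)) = 1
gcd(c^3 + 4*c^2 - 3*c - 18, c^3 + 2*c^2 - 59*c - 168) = c + 3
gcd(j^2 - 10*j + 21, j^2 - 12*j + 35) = j - 7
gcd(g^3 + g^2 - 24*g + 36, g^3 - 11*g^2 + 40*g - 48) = g - 3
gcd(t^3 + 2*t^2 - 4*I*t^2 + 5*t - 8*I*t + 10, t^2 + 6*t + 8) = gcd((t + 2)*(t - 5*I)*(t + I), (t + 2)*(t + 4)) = t + 2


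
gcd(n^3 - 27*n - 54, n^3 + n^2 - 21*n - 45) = n^2 + 6*n + 9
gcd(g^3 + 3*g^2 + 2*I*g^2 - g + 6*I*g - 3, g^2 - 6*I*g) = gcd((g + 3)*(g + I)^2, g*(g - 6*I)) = 1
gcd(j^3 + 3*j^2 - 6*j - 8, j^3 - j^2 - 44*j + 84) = j - 2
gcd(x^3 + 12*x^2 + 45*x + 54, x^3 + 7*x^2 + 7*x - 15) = x + 3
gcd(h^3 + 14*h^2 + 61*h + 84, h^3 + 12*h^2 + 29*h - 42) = h + 7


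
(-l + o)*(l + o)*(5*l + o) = -5*l^3 - l^2*o + 5*l*o^2 + o^3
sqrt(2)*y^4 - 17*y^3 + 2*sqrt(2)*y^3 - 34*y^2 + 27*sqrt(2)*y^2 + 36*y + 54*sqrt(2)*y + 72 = (y + 2)*(y - 6*sqrt(2))*(y - 3*sqrt(2))*(sqrt(2)*y + 1)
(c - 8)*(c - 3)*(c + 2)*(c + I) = c^4 - 9*c^3 + I*c^3 + 2*c^2 - 9*I*c^2 + 48*c + 2*I*c + 48*I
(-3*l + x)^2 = 9*l^2 - 6*l*x + x^2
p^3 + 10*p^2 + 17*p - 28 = (p - 1)*(p + 4)*(p + 7)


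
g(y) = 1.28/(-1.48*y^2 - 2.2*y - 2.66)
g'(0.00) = 0.40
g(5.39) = -0.02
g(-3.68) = -0.09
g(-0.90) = -0.68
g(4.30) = -0.03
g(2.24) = -0.09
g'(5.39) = 0.01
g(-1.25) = -0.58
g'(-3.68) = -0.05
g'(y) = 1.28*(2.96*y + 2.2)/(-1.48*y^2 - 2.2*y - 2.66)^2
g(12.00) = -0.01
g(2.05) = -0.10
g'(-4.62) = -0.03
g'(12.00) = 0.00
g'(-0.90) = -0.17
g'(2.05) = 0.06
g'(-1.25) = -0.39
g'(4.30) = 0.01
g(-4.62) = -0.05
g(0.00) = -0.48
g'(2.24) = 0.05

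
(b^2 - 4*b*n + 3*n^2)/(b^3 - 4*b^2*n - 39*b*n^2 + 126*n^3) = (b - n)/(b^2 - b*n - 42*n^2)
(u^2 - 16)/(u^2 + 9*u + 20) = (u - 4)/(u + 5)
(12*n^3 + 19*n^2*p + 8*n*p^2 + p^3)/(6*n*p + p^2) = (12*n^3 + 19*n^2*p + 8*n*p^2 + p^3)/(p*(6*n + p))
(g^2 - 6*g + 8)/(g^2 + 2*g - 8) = (g - 4)/(g + 4)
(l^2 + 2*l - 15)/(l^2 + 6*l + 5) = (l - 3)/(l + 1)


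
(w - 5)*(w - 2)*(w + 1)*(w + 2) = w^4 - 4*w^3 - 9*w^2 + 16*w + 20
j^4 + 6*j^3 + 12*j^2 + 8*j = j*(j + 2)^3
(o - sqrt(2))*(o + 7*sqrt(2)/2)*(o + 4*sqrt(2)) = o^3 + 13*sqrt(2)*o^2/2 + 13*o - 28*sqrt(2)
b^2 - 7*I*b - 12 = (b - 4*I)*(b - 3*I)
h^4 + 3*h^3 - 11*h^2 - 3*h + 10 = (h - 2)*(h - 1)*(h + 1)*(h + 5)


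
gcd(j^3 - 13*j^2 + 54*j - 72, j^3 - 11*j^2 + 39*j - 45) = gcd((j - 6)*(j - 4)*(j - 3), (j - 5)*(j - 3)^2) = j - 3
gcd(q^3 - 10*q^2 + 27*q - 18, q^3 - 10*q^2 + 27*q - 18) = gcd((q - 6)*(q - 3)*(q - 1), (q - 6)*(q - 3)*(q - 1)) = q^3 - 10*q^2 + 27*q - 18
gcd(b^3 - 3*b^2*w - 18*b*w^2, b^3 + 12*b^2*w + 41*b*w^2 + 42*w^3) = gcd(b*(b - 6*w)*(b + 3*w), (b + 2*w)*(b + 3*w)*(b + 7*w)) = b + 3*w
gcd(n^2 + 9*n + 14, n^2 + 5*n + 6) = n + 2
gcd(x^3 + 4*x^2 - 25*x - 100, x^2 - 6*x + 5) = x - 5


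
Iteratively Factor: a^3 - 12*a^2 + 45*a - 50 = (a - 5)*(a^2 - 7*a + 10) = (a - 5)*(a - 2)*(a - 5)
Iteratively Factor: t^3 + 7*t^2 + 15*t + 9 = (t + 1)*(t^2 + 6*t + 9) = (t + 1)*(t + 3)*(t + 3)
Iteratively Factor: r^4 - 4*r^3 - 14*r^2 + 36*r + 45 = (r + 1)*(r^3 - 5*r^2 - 9*r + 45) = (r - 3)*(r + 1)*(r^2 - 2*r - 15) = (r - 5)*(r - 3)*(r + 1)*(r + 3)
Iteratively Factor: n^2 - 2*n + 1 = (n - 1)*(n - 1)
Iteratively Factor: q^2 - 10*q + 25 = (q - 5)*(q - 5)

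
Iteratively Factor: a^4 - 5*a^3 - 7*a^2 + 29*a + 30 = (a + 2)*(a^3 - 7*a^2 + 7*a + 15) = (a - 3)*(a + 2)*(a^2 - 4*a - 5) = (a - 5)*(a - 3)*(a + 2)*(a + 1)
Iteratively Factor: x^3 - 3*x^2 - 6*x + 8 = (x - 1)*(x^2 - 2*x - 8) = (x - 4)*(x - 1)*(x + 2)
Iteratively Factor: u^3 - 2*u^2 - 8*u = (u + 2)*(u^2 - 4*u) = u*(u + 2)*(u - 4)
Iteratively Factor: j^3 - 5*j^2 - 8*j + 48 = (j - 4)*(j^2 - j - 12) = (j - 4)^2*(j + 3)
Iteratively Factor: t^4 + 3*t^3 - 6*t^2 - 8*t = (t + 1)*(t^3 + 2*t^2 - 8*t) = (t + 1)*(t + 4)*(t^2 - 2*t) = (t - 2)*(t + 1)*(t + 4)*(t)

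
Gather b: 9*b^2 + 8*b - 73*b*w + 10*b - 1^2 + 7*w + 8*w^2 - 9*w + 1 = 9*b^2 + b*(18 - 73*w) + 8*w^2 - 2*w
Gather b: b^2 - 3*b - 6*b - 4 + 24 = b^2 - 9*b + 20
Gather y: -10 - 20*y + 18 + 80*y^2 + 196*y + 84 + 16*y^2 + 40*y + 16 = 96*y^2 + 216*y + 108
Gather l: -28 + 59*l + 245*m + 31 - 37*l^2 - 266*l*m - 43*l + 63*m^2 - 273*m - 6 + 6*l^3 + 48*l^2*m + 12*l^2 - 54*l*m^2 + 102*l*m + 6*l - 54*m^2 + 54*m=6*l^3 + l^2*(48*m - 25) + l*(-54*m^2 - 164*m + 22) + 9*m^2 + 26*m - 3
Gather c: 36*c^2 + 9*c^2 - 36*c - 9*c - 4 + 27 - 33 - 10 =45*c^2 - 45*c - 20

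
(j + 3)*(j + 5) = j^2 + 8*j + 15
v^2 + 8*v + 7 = (v + 1)*(v + 7)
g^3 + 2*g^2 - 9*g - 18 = (g - 3)*(g + 2)*(g + 3)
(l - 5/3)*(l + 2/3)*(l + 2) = l^3 + l^2 - 28*l/9 - 20/9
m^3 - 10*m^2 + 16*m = m*(m - 8)*(m - 2)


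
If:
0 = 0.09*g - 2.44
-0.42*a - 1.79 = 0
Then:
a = -4.26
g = 27.11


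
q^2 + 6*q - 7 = (q - 1)*(q + 7)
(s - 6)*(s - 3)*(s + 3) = s^3 - 6*s^2 - 9*s + 54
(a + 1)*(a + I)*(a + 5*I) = a^3 + a^2 + 6*I*a^2 - 5*a + 6*I*a - 5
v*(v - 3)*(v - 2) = v^3 - 5*v^2 + 6*v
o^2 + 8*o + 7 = (o + 1)*(o + 7)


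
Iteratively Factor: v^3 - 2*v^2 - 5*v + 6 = (v + 2)*(v^2 - 4*v + 3) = (v - 1)*(v + 2)*(v - 3)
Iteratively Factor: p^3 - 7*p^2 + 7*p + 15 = (p + 1)*(p^2 - 8*p + 15) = (p - 3)*(p + 1)*(p - 5)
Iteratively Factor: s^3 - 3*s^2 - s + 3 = (s + 1)*(s^2 - 4*s + 3) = (s - 3)*(s + 1)*(s - 1)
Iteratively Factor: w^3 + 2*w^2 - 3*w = (w - 1)*(w^2 + 3*w) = w*(w - 1)*(w + 3)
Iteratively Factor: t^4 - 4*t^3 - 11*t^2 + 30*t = (t)*(t^3 - 4*t^2 - 11*t + 30) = t*(t + 3)*(t^2 - 7*t + 10) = t*(t - 2)*(t + 3)*(t - 5)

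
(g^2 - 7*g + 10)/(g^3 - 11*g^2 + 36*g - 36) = (g - 5)/(g^2 - 9*g + 18)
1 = 1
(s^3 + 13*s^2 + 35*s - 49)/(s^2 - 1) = (s^2 + 14*s + 49)/(s + 1)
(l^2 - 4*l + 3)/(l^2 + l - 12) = (l - 1)/(l + 4)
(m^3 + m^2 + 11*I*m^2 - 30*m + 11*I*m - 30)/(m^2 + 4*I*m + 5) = (m^2 + m*(1 + 6*I) + 6*I)/(m - I)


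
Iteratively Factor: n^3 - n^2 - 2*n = (n + 1)*(n^2 - 2*n) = (n - 2)*(n + 1)*(n)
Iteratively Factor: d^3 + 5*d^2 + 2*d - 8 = (d - 1)*(d^2 + 6*d + 8) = (d - 1)*(d + 4)*(d + 2)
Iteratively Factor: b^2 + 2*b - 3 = (b + 3)*(b - 1)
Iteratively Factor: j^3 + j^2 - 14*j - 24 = (j - 4)*(j^2 + 5*j + 6) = (j - 4)*(j + 3)*(j + 2)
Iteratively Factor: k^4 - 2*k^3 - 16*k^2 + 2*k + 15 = (k + 1)*(k^3 - 3*k^2 - 13*k + 15) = (k - 5)*(k + 1)*(k^2 + 2*k - 3) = (k - 5)*(k + 1)*(k + 3)*(k - 1)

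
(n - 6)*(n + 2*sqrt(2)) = n^2 - 6*n + 2*sqrt(2)*n - 12*sqrt(2)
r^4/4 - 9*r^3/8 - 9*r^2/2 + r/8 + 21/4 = (r/4 + 1/2)*(r - 7)*(r - 1)*(r + 3/2)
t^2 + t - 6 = (t - 2)*(t + 3)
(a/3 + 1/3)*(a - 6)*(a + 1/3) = a^3/3 - 14*a^2/9 - 23*a/9 - 2/3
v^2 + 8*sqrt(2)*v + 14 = (v + sqrt(2))*(v + 7*sqrt(2))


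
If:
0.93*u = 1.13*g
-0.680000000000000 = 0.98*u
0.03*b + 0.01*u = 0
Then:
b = 0.23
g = -0.57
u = -0.69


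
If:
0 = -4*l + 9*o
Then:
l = 9*o/4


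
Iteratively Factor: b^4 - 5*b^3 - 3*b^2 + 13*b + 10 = (b - 5)*(b^3 - 3*b - 2) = (b - 5)*(b - 2)*(b^2 + 2*b + 1) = (b - 5)*(b - 2)*(b + 1)*(b + 1)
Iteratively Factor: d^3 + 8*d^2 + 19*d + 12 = (d + 3)*(d^2 + 5*d + 4) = (d + 1)*(d + 3)*(d + 4)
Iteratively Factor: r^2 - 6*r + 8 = (r - 4)*(r - 2)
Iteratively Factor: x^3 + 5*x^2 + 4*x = (x + 4)*(x^2 + x) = (x + 1)*(x + 4)*(x)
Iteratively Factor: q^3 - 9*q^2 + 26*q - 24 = (q - 3)*(q^2 - 6*q + 8) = (q - 3)*(q - 2)*(q - 4)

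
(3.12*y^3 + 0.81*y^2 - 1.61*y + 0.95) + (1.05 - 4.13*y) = 3.12*y^3 + 0.81*y^2 - 5.74*y + 2.0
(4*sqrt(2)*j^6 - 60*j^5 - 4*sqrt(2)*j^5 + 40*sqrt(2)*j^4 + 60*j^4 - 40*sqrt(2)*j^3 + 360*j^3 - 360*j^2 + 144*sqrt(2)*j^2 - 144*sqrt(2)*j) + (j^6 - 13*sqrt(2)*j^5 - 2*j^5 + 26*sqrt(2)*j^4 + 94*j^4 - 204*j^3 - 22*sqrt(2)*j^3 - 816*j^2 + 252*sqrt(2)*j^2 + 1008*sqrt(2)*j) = j^6 + 4*sqrt(2)*j^6 - 62*j^5 - 17*sqrt(2)*j^5 + 66*sqrt(2)*j^4 + 154*j^4 - 62*sqrt(2)*j^3 + 156*j^3 - 1176*j^2 + 396*sqrt(2)*j^2 + 864*sqrt(2)*j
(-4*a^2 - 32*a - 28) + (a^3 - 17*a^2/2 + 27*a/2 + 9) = a^3 - 25*a^2/2 - 37*a/2 - 19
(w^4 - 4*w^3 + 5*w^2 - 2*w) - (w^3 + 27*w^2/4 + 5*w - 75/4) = w^4 - 5*w^3 - 7*w^2/4 - 7*w + 75/4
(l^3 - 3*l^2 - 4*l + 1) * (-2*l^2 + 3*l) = -2*l^5 + 9*l^4 - l^3 - 14*l^2 + 3*l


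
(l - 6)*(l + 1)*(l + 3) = l^3 - 2*l^2 - 21*l - 18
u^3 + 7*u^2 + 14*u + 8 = (u + 1)*(u + 2)*(u + 4)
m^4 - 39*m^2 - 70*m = m*(m - 7)*(m + 2)*(m + 5)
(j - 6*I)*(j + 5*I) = j^2 - I*j + 30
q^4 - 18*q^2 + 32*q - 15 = (q - 3)*(q - 1)^2*(q + 5)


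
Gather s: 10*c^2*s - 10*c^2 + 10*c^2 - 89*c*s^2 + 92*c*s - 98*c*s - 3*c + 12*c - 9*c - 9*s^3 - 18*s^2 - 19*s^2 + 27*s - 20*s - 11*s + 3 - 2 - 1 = -9*s^3 + s^2*(-89*c - 37) + s*(10*c^2 - 6*c - 4)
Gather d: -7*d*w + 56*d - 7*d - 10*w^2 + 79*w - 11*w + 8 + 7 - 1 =d*(49 - 7*w) - 10*w^2 + 68*w + 14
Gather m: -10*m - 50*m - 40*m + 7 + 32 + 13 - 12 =40 - 100*m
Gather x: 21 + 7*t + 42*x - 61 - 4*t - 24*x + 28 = 3*t + 18*x - 12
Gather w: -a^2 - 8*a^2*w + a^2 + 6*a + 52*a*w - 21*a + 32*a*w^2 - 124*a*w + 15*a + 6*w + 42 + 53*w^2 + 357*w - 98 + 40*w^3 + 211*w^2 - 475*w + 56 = 40*w^3 + w^2*(32*a + 264) + w*(-8*a^2 - 72*a - 112)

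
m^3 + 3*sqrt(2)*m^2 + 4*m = m*(m + sqrt(2))*(m + 2*sqrt(2))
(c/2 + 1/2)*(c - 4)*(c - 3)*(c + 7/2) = c^4/2 - 5*c^3/4 - 8*c^2 + 59*c/4 + 21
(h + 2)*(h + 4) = h^2 + 6*h + 8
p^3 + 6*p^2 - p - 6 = (p - 1)*(p + 1)*(p + 6)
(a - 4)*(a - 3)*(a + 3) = a^3 - 4*a^2 - 9*a + 36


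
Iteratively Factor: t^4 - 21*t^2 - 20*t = (t + 4)*(t^3 - 4*t^2 - 5*t) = t*(t + 4)*(t^2 - 4*t - 5) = t*(t - 5)*(t + 4)*(t + 1)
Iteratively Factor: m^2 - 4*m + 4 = (m - 2)*(m - 2)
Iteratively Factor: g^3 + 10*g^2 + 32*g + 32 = (g + 4)*(g^2 + 6*g + 8) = (g + 2)*(g + 4)*(g + 4)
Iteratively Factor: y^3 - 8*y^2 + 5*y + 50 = (y - 5)*(y^2 - 3*y - 10) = (y - 5)*(y + 2)*(y - 5)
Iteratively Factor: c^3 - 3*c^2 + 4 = (c + 1)*(c^2 - 4*c + 4) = (c - 2)*(c + 1)*(c - 2)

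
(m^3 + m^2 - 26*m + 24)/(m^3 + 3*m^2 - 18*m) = (m^2 - 5*m + 4)/(m*(m - 3))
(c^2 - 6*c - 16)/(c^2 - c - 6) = (c - 8)/(c - 3)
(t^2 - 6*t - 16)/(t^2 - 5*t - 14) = (t - 8)/(t - 7)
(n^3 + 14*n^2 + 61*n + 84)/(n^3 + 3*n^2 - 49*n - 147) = (n + 4)/(n - 7)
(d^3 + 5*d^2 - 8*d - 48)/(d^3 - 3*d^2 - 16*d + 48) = (d + 4)/(d - 4)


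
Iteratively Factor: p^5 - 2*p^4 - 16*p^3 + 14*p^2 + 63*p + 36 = (p + 1)*(p^4 - 3*p^3 - 13*p^2 + 27*p + 36) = (p + 1)^2*(p^3 - 4*p^2 - 9*p + 36) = (p + 1)^2*(p + 3)*(p^2 - 7*p + 12) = (p - 3)*(p + 1)^2*(p + 3)*(p - 4)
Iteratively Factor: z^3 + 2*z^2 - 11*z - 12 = (z - 3)*(z^2 + 5*z + 4) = (z - 3)*(z + 1)*(z + 4)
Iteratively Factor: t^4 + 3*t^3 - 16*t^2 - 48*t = (t)*(t^3 + 3*t^2 - 16*t - 48) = t*(t + 4)*(t^2 - t - 12) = t*(t + 3)*(t + 4)*(t - 4)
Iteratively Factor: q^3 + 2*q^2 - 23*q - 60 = (q + 4)*(q^2 - 2*q - 15) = (q + 3)*(q + 4)*(q - 5)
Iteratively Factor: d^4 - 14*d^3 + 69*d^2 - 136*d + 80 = (d - 5)*(d^3 - 9*d^2 + 24*d - 16) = (d - 5)*(d - 4)*(d^2 - 5*d + 4) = (d - 5)*(d - 4)*(d - 1)*(d - 4)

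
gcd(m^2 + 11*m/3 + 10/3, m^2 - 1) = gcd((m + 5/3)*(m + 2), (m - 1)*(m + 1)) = 1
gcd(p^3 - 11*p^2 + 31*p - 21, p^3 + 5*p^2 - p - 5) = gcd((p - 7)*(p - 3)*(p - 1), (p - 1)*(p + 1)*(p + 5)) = p - 1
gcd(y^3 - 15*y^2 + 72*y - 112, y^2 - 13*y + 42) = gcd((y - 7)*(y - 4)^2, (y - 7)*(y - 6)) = y - 7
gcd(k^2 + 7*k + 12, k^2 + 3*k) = k + 3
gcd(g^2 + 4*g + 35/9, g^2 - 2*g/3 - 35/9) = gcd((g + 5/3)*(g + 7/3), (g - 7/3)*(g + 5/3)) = g + 5/3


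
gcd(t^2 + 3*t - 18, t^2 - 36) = t + 6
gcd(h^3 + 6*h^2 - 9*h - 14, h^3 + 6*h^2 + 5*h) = h + 1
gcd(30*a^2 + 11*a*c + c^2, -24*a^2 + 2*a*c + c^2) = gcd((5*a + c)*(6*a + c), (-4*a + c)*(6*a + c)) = 6*a + c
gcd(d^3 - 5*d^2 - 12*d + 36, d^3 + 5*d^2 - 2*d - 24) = d^2 + d - 6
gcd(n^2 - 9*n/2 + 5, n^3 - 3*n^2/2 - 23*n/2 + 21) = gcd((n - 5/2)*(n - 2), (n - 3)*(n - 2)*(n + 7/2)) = n - 2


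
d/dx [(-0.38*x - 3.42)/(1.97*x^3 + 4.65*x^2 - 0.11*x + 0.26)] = (1.4972*x^3 + 21.9792*x^2 + 31.806*x - 0.475)/(3.8809*x^6 + 18.321*x^5 + 21.1891*x^4 + 0.00139999999999985*x^3 + 2.4301*x^2 - 0.0572*x + 0.0676)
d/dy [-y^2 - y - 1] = -2*y - 1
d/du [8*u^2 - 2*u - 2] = 16*u - 2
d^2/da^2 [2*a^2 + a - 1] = 4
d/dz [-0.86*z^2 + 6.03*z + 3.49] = 6.03 - 1.72*z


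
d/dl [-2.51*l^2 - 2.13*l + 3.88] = -5.02*l - 2.13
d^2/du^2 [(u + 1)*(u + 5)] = 2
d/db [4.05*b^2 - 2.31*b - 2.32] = 8.1*b - 2.31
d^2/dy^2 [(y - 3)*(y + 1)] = 2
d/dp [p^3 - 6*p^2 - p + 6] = 3*p^2 - 12*p - 1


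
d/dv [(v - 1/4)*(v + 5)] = 2*v + 19/4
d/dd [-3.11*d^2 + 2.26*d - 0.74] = 2.26 - 6.22*d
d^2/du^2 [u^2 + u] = 2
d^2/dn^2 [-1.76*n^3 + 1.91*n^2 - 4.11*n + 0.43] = 3.82 - 10.56*n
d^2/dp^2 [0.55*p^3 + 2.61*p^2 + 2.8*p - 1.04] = 3.3*p + 5.22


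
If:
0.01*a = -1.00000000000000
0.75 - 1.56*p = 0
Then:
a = -100.00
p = 0.48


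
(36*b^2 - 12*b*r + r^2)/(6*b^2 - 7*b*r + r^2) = (-6*b + r)/(-b + r)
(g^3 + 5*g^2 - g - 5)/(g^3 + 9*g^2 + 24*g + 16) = (g^2 + 4*g - 5)/(g^2 + 8*g + 16)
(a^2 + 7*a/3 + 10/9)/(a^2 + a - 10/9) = (3*a + 2)/(3*a - 2)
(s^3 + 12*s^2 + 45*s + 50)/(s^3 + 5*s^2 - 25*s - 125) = (s + 2)/(s - 5)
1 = 1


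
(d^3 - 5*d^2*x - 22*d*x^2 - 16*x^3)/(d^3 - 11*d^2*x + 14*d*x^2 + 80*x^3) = (-d - x)/(-d + 5*x)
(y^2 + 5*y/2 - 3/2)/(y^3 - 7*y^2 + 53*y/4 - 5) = 2*(y + 3)/(2*y^2 - 13*y + 20)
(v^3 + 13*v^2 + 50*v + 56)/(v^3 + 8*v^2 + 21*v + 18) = (v^2 + 11*v + 28)/(v^2 + 6*v + 9)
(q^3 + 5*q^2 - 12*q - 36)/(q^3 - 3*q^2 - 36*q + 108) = (q + 2)/(q - 6)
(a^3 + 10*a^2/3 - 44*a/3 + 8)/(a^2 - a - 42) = (3*a^2 - 8*a + 4)/(3*(a - 7))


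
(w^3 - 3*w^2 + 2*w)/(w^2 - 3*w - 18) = w*(-w^2 + 3*w - 2)/(-w^2 + 3*w + 18)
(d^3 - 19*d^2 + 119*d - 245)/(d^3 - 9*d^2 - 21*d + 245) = (d - 5)/(d + 5)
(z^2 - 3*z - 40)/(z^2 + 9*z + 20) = (z - 8)/(z + 4)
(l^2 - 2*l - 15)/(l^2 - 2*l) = (l^2 - 2*l - 15)/(l*(l - 2))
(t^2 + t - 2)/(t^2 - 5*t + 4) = (t + 2)/(t - 4)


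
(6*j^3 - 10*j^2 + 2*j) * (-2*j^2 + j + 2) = -12*j^5 + 26*j^4 - 2*j^3 - 18*j^2 + 4*j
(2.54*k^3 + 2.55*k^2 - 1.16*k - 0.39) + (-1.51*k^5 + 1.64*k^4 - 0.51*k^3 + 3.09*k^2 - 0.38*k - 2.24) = -1.51*k^5 + 1.64*k^4 + 2.03*k^3 + 5.64*k^2 - 1.54*k - 2.63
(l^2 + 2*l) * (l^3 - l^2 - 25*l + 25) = l^5 + l^4 - 27*l^3 - 25*l^2 + 50*l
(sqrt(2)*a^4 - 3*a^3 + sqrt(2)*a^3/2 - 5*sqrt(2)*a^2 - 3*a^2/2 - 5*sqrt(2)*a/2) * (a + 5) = sqrt(2)*a^5 - 3*a^4 + 11*sqrt(2)*a^4/2 - 33*a^3/2 - 5*sqrt(2)*a^3/2 - 55*sqrt(2)*a^2/2 - 15*a^2/2 - 25*sqrt(2)*a/2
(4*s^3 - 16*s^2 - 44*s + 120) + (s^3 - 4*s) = 5*s^3 - 16*s^2 - 48*s + 120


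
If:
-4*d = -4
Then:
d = 1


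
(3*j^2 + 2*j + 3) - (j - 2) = 3*j^2 + j + 5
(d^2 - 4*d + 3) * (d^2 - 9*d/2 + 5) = d^4 - 17*d^3/2 + 26*d^2 - 67*d/2 + 15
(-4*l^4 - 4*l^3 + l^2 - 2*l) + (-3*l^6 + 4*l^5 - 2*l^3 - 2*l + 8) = -3*l^6 + 4*l^5 - 4*l^4 - 6*l^3 + l^2 - 4*l + 8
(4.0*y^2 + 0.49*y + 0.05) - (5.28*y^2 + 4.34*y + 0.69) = -1.28*y^2 - 3.85*y - 0.64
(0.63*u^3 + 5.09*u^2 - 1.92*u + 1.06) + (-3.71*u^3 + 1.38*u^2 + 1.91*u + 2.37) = -3.08*u^3 + 6.47*u^2 - 0.01*u + 3.43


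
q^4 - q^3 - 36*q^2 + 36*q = q*(q - 6)*(q - 1)*(q + 6)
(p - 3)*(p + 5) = p^2 + 2*p - 15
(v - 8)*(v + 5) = v^2 - 3*v - 40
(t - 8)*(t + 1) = t^2 - 7*t - 8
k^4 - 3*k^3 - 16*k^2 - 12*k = k*(k - 6)*(k + 1)*(k + 2)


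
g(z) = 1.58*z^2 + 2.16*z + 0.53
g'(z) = 3.16*z + 2.16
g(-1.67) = 1.33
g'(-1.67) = -3.12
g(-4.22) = 19.55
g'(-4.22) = -11.18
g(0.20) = 1.03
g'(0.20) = 2.79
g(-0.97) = -0.08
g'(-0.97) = -0.91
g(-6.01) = 44.62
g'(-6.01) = -16.83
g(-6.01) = 44.62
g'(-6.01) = -16.83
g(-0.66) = -0.21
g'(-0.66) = 0.07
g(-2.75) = 6.54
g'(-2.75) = -6.53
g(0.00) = 0.53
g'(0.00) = 2.16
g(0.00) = 0.53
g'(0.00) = 2.16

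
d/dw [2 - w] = -1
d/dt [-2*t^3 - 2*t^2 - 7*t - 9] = -6*t^2 - 4*t - 7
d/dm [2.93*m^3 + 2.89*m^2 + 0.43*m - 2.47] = 8.79*m^2 + 5.78*m + 0.43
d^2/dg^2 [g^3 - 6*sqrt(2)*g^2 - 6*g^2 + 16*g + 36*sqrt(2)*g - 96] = 6*g - 12*sqrt(2) - 12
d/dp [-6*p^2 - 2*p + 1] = -12*p - 2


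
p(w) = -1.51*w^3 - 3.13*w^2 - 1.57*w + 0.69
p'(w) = -4.53*w^2 - 6.26*w - 1.57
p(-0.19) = 0.89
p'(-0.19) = -0.54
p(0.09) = 0.52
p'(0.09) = -2.17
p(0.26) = 0.04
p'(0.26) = -3.50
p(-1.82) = 2.28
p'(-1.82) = -5.18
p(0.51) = -1.13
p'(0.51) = -5.94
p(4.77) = -241.90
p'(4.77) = -134.50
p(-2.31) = 6.23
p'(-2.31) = -11.28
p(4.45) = -201.34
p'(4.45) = -119.13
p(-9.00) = 862.08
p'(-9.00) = -312.16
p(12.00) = -3078.15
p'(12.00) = -729.01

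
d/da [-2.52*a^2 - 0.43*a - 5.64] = -5.04*a - 0.43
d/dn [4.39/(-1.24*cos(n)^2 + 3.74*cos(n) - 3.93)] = (16.4186 - 10.8872*cos(n))*sin(n)/(1.24*cos(n)^2 - 3.74*cos(n) + 3.93)^2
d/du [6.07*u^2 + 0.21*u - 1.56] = 12.14*u + 0.21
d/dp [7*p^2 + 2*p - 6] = 14*p + 2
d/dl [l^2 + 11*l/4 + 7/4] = 2*l + 11/4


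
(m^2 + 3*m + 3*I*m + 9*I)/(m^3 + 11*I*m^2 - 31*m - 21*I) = (m + 3)/(m^2 + 8*I*m - 7)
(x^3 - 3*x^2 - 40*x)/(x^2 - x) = (x^2 - 3*x - 40)/(x - 1)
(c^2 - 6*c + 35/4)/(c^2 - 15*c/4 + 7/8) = 2*(2*c - 5)/(4*c - 1)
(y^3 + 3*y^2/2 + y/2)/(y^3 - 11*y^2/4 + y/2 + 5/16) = 8*y*(2*y^2 + 3*y + 1)/(16*y^3 - 44*y^2 + 8*y + 5)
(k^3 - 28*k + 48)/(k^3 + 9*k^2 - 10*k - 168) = (k - 2)/(k + 7)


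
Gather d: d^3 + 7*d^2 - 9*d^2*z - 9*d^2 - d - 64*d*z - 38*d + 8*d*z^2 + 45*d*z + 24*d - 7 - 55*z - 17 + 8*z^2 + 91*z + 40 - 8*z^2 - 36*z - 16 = d^3 + d^2*(-9*z - 2) + d*(8*z^2 - 19*z - 15)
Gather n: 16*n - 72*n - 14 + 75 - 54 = 7 - 56*n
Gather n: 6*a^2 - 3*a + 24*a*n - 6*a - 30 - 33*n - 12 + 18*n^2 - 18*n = 6*a^2 - 9*a + 18*n^2 + n*(24*a - 51) - 42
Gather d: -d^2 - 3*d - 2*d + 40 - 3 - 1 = -d^2 - 5*d + 36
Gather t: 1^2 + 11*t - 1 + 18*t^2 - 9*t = 18*t^2 + 2*t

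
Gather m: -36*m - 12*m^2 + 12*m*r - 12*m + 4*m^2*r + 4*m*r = m^2*(4*r - 12) + m*(16*r - 48)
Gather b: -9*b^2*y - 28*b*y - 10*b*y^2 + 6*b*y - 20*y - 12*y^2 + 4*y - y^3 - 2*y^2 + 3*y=-9*b^2*y + b*(-10*y^2 - 22*y) - y^3 - 14*y^2 - 13*y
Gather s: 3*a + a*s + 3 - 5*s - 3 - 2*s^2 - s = 3*a - 2*s^2 + s*(a - 6)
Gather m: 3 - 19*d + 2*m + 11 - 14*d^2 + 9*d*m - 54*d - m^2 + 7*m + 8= -14*d^2 - 73*d - m^2 + m*(9*d + 9) + 22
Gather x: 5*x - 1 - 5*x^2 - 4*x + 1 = -5*x^2 + x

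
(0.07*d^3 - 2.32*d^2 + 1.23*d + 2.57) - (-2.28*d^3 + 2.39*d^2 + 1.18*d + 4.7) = 2.35*d^3 - 4.71*d^2 + 0.05*d - 2.13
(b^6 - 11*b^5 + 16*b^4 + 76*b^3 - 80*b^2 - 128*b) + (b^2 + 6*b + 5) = b^6 - 11*b^5 + 16*b^4 + 76*b^3 - 79*b^2 - 122*b + 5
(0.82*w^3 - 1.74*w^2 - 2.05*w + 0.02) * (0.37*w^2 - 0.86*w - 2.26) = 0.3034*w^5 - 1.349*w^4 - 1.1153*w^3 + 5.7028*w^2 + 4.6158*w - 0.0452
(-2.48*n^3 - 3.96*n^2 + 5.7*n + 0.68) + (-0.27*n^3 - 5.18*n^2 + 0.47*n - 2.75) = -2.75*n^3 - 9.14*n^2 + 6.17*n - 2.07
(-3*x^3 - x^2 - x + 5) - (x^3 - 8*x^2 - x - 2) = -4*x^3 + 7*x^2 + 7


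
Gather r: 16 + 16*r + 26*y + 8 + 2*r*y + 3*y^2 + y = r*(2*y + 16) + 3*y^2 + 27*y + 24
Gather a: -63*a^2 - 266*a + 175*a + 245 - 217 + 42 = -63*a^2 - 91*a + 70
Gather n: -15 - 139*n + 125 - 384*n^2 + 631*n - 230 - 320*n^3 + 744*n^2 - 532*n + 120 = -320*n^3 + 360*n^2 - 40*n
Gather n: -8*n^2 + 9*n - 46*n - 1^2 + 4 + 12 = -8*n^2 - 37*n + 15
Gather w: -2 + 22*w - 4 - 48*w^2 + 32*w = -48*w^2 + 54*w - 6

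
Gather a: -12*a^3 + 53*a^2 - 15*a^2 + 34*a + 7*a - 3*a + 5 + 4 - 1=-12*a^3 + 38*a^2 + 38*a + 8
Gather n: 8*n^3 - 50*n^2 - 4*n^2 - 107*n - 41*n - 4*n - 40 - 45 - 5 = 8*n^3 - 54*n^2 - 152*n - 90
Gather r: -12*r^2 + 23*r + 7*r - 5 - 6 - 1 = -12*r^2 + 30*r - 12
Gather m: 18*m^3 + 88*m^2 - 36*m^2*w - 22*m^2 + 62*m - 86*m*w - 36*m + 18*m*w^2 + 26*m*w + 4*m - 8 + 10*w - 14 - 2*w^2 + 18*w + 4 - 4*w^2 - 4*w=18*m^3 + m^2*(66 - 36*w) + m*(18*w^2 - 60*w + 30) - 6*w^2 + 24*w - 18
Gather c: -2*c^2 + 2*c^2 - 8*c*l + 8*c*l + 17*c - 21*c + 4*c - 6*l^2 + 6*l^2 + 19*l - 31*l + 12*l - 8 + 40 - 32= 0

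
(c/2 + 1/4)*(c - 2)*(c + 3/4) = c^3/2 - 3*c^2/8 - 17*c/16 - 3/8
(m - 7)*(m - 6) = m^2 - 13*m + 42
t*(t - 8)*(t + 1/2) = t^3 - 15*t^2/2 - 4*t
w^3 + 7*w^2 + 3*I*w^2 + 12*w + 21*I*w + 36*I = (w + 3)*(w + 4)*(w + 3*I)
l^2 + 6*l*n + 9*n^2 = (l + 3*n)^2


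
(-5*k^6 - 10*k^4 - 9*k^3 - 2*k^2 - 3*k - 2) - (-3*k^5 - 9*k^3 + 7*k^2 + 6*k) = -5*k^6 + 3*k^5 - 10*k^4 - 9*k^2 - 9*k - 2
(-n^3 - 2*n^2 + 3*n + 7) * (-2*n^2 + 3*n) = 2*n^5 + n^4 - 12*n^3 - 5*n^2 + 21*n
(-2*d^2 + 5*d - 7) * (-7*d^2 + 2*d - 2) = 14*d^4 - 39*d^3 + 63*d^2 - 24*d + 14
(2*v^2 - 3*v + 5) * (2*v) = 4*v^3 - 6*v^2 + 10*v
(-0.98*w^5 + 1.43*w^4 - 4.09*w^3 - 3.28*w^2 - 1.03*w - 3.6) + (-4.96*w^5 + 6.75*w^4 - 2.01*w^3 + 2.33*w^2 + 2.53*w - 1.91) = -5.94*w^5 + 8.18*w^4 - 6.1*w^3 - 0.95*w^2 + 1.5*w - 5.51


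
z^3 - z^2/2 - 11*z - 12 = (z - 4)*(z + 3/2)*(z + 2)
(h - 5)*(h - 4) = h^2 - 9*h + 20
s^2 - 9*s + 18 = (s - 6)*(s - 3)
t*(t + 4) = t^2 + 4*t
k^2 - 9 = (k - 3)*(k + 3)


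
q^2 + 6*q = q*(q + 6)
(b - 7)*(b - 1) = b^2 - 8*b + 7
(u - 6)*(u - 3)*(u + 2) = u^3 - 7*u^2 + 36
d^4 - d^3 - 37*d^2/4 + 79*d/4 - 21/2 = (d - 2)*(d - 3/2)*(d - 1)*(d + 7/2)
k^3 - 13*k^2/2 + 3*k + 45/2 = (k - 5)*(k - 3)*(k + 3/2)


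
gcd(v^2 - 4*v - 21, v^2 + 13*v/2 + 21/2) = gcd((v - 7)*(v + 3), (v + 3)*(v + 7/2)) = v + 3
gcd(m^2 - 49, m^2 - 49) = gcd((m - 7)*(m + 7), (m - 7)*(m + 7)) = m^2 - 49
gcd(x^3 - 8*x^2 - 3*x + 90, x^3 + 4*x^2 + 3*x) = x + 3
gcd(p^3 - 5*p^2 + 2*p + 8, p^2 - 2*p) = p - 2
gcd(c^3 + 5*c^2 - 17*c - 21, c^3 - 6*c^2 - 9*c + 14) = 1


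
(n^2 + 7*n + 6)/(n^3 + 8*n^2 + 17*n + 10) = (n + 6)/(n^2 + 7*n + 10)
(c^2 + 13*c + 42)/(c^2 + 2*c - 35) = (c + 6)/(c - 5)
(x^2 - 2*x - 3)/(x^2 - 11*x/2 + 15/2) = 2*(x + 1)/(2*x - 5)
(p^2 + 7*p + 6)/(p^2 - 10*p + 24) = (p^2 + 7*p + 6)/(p^2 - 10*p + 24)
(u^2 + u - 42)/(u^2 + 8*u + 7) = (u - 6)/(u + 1)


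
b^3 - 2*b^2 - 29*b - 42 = (b - 7)*(b + 2)*(b + 3)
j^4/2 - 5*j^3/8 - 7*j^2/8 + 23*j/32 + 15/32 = (j/2 + 1/2)*(j - 3/2)*(j - 5/4)*(j + 1/2)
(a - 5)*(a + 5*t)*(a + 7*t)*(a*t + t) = a^4*t + 12*a^3*t^2 - 4*a^3*t + 35*a^2*t^3 - 48*a^2*t^2 - 5*a^2*t - 140*a*t^3 - 60*a*t^2 - 175*t^3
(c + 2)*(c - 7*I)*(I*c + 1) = I*c^3 + 8*c^2 + 2*I*c^2 + 16*c - 7*I*c - 14*I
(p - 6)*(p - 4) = p^2 - 10*p + 24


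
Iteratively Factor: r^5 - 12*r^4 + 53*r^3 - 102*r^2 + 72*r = (r - 4)*(r^4 - 8*r^3 + 21*r^2 - 18*r) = r*(r - 4)*(r^3 - 8*r^2 + 21*r - 18) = r*(r - 4)*(r - 3)*(r^2 - 5*r + 6) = r*(r - 4)*(r - 3)*(r - 2)*(r - 3)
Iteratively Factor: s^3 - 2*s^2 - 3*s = (s + 1)*(s^2 - 3*s) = s*(s + 1)*(s - 3)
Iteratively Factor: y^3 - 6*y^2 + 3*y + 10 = (y + 1)*(y^2 - 7*y + 10) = (y - 2)*(y + 1)*(y - 5)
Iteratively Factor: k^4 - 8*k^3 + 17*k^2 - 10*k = (k - 5)*(k^3 - 3*k^2 + 2*k) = k*(k - 5)*(k^2 - 3*k + 2) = k*(k - 5)*(k - 2)*(k - 1)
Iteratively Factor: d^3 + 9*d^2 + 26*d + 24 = (d + 2)*(d^2 + 7*d + 12) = (d + 2)*(d + 3)*(d + 4)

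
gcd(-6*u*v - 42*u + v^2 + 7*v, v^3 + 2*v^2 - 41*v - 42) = v + 7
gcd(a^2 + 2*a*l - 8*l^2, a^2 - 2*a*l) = a - 2*l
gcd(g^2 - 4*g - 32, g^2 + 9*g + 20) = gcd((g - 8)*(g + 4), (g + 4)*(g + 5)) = g + 4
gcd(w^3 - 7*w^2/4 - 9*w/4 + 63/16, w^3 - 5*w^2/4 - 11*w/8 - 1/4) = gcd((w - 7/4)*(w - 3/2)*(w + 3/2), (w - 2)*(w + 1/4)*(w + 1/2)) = 1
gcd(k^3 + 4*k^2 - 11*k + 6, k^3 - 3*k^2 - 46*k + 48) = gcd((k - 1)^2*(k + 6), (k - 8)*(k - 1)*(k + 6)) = k^2 + 5*k - 6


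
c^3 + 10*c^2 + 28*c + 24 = (c + 2)^2*(c + 6)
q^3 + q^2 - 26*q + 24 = (q - 4)*(q - 1)*(q + 6)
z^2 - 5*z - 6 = (z - 6)*(z + 1)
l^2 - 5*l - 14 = (l - 7)*(l + 2)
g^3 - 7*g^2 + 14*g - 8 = (g - 4)*(g - 2)*(g - 1)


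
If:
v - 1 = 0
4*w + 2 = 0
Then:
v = 1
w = -1/2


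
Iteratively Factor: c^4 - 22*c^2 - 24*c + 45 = (c - 5)*(c^3 + 5*c^2 + 3*c - 9) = (c - 5)*(c + 3)*(c^2 + 2*c - 3) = (c - 5)*(c - 1)*(c + 3)*(c + 3)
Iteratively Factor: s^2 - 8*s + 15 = (s - 5)*(s - 3)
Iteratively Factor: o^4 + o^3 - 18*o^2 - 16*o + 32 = (o + 2)*(o^3 - o^2 - 16*o + 16) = (o - 1)*(o + 2)*(o^2 - 16) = (o - 1)*(o + 2)*(o + 4)*(o - 4)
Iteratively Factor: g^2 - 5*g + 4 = (g - 4)*(g - 1)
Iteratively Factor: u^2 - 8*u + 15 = (u - 3)*(u - 5)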